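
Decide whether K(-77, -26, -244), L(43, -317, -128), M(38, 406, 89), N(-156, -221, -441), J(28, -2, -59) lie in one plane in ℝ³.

The plane through K, L, M has normal n = KL × KM = (-147015, -26620, 85305) and equation n·P = -8802145.
Checking the remaining points: n·N = -8802145, n·J = -9096175.
Since n·J = -9096175 ≠ -8802145, J is off the plane and the points are not all coplanar.

No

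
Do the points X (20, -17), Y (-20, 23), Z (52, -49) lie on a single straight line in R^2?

Yes

XY = (-40, 40), XZ = (32, -32).
det[XY; XZ] = (-40)(-32) − (40)(32) = 0.
The determinant is zero, so the points are collinear.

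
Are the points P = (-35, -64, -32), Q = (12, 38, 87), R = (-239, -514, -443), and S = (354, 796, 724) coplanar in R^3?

Yes

The four points are coplanar iff the 3×3 determinant with rows PQ, PR, PS is zero.
Rows: (47, 102, 119), (-204, -450, -411), (389, 860, 756).
Expanding along the first row: (47)(13260) − (102)(5655) + (119)(-390) = 0.
Zero determinant ⇒ coplanar.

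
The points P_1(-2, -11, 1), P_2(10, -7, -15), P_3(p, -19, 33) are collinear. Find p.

Collinearity requires P_1P_2 × P_1P_3 = 0; each component is linear in p.
The y-component gives (-16)p + (-416) = 0, so p = -26.
The remaining components then also vanish.

-26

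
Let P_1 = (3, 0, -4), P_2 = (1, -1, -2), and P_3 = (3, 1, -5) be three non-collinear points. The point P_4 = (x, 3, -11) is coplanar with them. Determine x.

11

Coplanarity requires P_1P_2 · (P_1P_3 × P_1P_4) = 0.
P_1P_2 = (-2, -1, 2), P_1P_3 = (0, 1, -1); the triple product is linear in x with coefficient -1 and constant term 11.
Setting it to zero: x = 11.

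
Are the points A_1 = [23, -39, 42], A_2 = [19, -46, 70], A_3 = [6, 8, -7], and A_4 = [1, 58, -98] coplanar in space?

A normal to the plane through A_1, A_2, A_3 is n = A_1A_2 × A_1A_3 = (-973, -672, -307).
The plane has equation n·P = -9065. For A_4: n·A_4 = -9863.
-9863 ≠ -9065, so A_4 is off the plane.

No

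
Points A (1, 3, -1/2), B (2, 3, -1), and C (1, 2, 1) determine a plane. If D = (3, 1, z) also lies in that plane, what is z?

3/2

A normal to the plane is n = AB × AC = (-1/2, -3/2, -1).
D lies in the plane iff n · AD = 0.
This gives (-1)z + (3/2) = 0, so z = 3/2.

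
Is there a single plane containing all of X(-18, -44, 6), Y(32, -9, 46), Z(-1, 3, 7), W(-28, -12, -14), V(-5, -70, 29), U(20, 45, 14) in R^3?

No

The plane through X, Y, Z has normal n = XY × XZ = (-1845, 630, 1755) and equation n·P = 16020.
Checking the remaining points: n·W = 19530, n·V = 16020, n·U = 16020.
Since n·W = 19530 ≠ 16020, W is off the plane and the points are not all coplanar.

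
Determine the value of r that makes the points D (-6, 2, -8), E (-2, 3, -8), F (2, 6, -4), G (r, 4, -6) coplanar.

Normal to plane DEF: n = (4, -16, 8); plane equation n·P = -120.
Requiring n·G = -120: (4)r + (-112) = -120.
So r = -2.

-2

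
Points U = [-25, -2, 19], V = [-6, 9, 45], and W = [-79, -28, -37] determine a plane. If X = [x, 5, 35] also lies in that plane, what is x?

A normal to the plane is n = UV × UW = (60, -340, 100).
X lies in the plane iff n · UX = 0.
This gives (60)x + (720) = 0, so x = -12.

-12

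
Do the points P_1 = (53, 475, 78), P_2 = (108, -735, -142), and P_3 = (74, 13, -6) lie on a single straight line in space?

P_1P_2 = (55, -1210, -220), P_1P_3 = (21, -462, -84).
P_1P_2 × P_1P_3 = (0, 0, 0).
The cross product vanishes, so the three points are collinear.

Yes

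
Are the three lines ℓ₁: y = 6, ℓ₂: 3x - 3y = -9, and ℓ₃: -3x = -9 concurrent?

Yes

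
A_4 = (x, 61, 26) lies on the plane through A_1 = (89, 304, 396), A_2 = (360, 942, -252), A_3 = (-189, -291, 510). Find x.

-46

A normal to the plane is n = A_1A_2 × A_1A_3 = (-312828, 149250, 16119).
A_4 lies in the plane iff n · A_1A_4 = 0.
This gives (-312828)x + (-14390088) = 0, so x = -46.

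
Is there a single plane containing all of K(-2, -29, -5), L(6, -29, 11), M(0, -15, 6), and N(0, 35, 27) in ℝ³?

The four points are coplanar iff the 3×3 determinant with rows KL, KM, KN is zero.
Rows: (8, 0, 16), (2, 14, 11), (2, 64, 32).
Expanding along the first row: (8)(-256) − (0)(42) + (16)(100) = -448.
Nonzero ⇒ not coplanar.

No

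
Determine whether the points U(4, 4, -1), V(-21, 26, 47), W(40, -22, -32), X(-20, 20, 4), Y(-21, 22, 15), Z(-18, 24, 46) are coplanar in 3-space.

No

The plane through U, V, W has normal n = UV × UW = (566, 953, -142) and equation n·P = 6218.
Checking the remaining points: n·X = 7172, n·Y = 6950, n·Z = 6152.
Since n·X = 7172 ≠ 6218, X is off the plane and the points are not all coplanar.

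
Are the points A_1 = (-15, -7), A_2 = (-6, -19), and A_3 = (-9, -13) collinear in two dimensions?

No

A_1A_2 = (9, -12), A_1A_3 = (6, -6).
If collinear, A_1A_3 would be a scalar multiple of A_1A_2. But (9)·(-6) ≠ (-12)·(6) (difference 18), so they are not parallel; the points are not collinear.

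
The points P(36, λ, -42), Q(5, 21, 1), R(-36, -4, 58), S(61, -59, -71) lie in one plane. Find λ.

Coplanarity ⇔ det[PQ; PR; PS] = 0.
Expanding, this is linear in λ: (-240)λ + (9120) = 0.
So λ = 38.

38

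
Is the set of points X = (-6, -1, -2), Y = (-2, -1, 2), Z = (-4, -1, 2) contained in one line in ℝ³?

No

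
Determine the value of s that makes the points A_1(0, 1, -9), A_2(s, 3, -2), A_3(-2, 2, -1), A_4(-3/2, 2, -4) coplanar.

Coplanarity ⇔ det[A_1A_2; A_1A_3; A_1A_4] = 0.
Expanding, this is linear in s: (-3)s + (-15/2) = 0.
So s = -5/2.

-5/2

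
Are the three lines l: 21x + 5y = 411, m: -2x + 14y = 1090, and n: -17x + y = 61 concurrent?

Lines aᵢx + bᵢy = cᵢ with pairwise distinct directions are concurrent exactly when det[aᵢ bᵢ cᵢ] = 0.
Here the determinant is 0.
It vanishes, so the lines are concurrent at (1, 78).

Yes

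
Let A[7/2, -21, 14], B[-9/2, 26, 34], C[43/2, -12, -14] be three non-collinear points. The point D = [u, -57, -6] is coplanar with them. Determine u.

The plane through A, B, C has equation −1496x + 136y − 918z = -20944.
Substituting D: (-1496)u + (-2244) = -20944, so u = 25/2.

25/2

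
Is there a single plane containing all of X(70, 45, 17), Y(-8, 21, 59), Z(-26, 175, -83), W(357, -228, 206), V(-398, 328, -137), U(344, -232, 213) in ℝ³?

Yes

The plane through X, Y, Z has normal n = XY × XZ = (-3060, -11832, -12444) and equation n·P = -958188.
Checking the remaining points: n·W = -958188, n·V = -958188, n·U = -958188.
All equal -958188, so all 6 points lie in one plane.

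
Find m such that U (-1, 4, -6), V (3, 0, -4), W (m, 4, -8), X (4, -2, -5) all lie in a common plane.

Normal to plane UVX: n = (8, 6, -4); plane equation n·P = 40.
Requiring n·W = 40: (8)m + (56) = 40.
So m = -2.

-2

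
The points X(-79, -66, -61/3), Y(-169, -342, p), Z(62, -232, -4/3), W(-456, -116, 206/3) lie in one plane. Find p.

227/3

Coplanarity ⇔ det[XY; XZ; XW] = 0.
Expanding, this is linear in p: (-69632)p + (15806464/3) = 0.
So p = 227/3.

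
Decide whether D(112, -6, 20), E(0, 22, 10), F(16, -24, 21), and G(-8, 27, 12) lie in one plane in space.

No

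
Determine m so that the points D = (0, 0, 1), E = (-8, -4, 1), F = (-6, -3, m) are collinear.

Direction DE = (-8, -4, 0). From the x-coordinate of F, the parameter along the line is τ = (-6 − 0)/(-8) = 3/4.
Then m = 1 + 3/4·(0) = 1.

1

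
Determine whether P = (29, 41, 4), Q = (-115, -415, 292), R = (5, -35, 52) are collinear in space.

Yes

PQ = (-144, -456, 288), PR = (-24, -76, 48).
PQ × PR = (0, 0, 0).
The cross product vanishes, so the three points are collinear.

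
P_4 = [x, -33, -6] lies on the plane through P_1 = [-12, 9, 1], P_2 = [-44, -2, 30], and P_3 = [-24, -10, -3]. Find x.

-40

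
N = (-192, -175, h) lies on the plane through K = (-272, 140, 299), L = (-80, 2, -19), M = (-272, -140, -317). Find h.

-400

Coplanarity requires KL · (KM × KN) = 0.
KL = (192, -138, -318), KM = (0, -280, -616); the triple product is linear in h with coefficient -53760 and constant term -21504000.
Setting it to zero: h = -400.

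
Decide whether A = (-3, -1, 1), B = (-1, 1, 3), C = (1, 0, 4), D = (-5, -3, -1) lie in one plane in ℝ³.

Yes

With A as base: AB = (2, 2, 2), AC = (4, 1, 3), AD = (-2, -2, -2).
AC × AD = (4, 2, -6).
AB · (AC × AD) = 0.
The scalar triple product vanishes, so the four points are coplanar.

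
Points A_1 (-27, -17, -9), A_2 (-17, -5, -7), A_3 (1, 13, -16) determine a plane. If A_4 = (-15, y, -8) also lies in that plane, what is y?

Coplanarity requires A_1A_2 · (A_1A_3 × A_1A_4) = 0.
A_1A_2 = (10, 12, 2), A_1A_3 = (28, 30, -7); the triple product is linear in y with coefficient 126 and constant term 378.
Setting it to zero: y = -3.

-3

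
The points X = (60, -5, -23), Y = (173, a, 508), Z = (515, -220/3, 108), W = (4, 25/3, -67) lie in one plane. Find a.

Normal to plane XZW: n = (1260, 12684, 2240); plane equation n·P = -39340.
Requiring n·Y = -39340: (12684)a + (1355900) = -39340.
So a = -110.

-110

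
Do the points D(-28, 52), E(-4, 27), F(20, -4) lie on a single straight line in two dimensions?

No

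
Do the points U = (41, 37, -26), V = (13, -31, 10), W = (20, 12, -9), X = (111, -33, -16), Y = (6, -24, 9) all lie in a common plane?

The plane through U, V, W has normal n = UV × UW = (-256, -280, -728) and equation n·P = -1928.
Checking the remaining points: n·X = -7528, n·Y = -1368.
Since n·X = -7528 ≠ -1928, X is off the plane and the points are not all coplanar.

No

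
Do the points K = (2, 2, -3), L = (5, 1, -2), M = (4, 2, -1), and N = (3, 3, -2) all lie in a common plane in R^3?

No

With K as base: KL = (3, -1, 1), KM = (2, 0, 2), KN = (1, 1, 1).
KM × KN = (-2, 0, 2).
KL · (KM × KN) = -4.
Since -4 ≠ 0, the four points are not coplanar.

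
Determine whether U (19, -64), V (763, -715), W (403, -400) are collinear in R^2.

UV = (744, -651), UW = (384, -336).
Checking proportionality: UW = 16/31·UV, so the vectors are parallel and the points are collinear.

Yes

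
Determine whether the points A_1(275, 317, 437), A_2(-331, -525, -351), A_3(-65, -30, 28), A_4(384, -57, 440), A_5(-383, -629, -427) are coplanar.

Yes

The plane through A_1, A_2, A_3 has normal n = A_1A_2 × A_1A_3 = (70942, 20066, -75998) and equation n·P = -7341154.
Checking the remaining points: n·A_4 = -7341154, n·A_5 = -7341154.
All equal -7341154, so all 5 points lie in one plane.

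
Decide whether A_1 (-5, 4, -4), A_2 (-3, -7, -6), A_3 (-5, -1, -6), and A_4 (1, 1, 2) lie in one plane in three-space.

A normal to the plane through A_1, A_2, A_3 is n = A_1A_2 × A_1A_3 = (12, 4, -10).
The plane has equation n·P = -4. For A_4: n·A_4 = -4.
Equal, so A_4 lies in the plane and all four are coplanar.

Yes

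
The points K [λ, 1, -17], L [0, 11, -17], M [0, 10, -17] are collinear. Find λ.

Collinearity requires KL × KM = 0; each component is linear in λ.
The z-component gives (1)λ + (0) = 0, so λ = 0.
The remaining components then also vanish.

0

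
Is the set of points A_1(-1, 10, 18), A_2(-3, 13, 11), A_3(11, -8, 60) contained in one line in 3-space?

Yes

A_1A_2 = (-2, 3, -7), A_1A_3 = (12, -18, 42).
A_1A_2 × A_1A_3 = (0, 0, 0).
The cross product vanishes, so the three points are collinear.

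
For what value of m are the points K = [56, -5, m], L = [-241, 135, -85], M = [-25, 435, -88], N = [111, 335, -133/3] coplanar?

Coplanarity ⇔ det[KL; KM; KN] = 0.
Expanding, this is linear in m: (62400)m + (124800) = 0.
So m = -2.

-2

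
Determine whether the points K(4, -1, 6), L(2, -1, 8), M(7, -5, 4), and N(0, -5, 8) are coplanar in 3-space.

No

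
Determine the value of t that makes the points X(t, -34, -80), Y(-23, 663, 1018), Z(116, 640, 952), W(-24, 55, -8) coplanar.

-424

The points are coplanar iff XY · (XZ × XW) = 0.
Expanding, this is linear in t: (16530)t + (7008720) = 0.
So t = -424.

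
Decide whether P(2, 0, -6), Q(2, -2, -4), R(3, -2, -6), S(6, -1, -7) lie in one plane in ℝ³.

No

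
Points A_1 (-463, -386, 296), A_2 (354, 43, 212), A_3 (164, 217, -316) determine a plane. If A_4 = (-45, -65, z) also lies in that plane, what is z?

The plane through A_1, A_2, A_3 has equation −211896x + 447336y + 223668z = -8358120.
Substituting A_4: (223668)z + (-19541520) = -8358120, so z = 50.

50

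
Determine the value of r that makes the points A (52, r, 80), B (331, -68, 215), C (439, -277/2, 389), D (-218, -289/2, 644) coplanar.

10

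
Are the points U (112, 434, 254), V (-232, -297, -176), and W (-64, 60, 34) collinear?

Yes

UV = (-344, -731, -430), UW = (-176, -374, -220).
UV × UW = (0, 0, 0).
The cross product vanishes, so the three points are collinear.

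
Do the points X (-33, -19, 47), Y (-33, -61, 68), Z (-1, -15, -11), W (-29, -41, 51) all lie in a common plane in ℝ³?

Yes

A normal to the plane through X, Y, Z is n = XY × XZ = (2352, 672, 1344).
The plane has equation n·P = -27216. For W: n·W = -27216.
Equal, so W lies in the plane and all four are coplanar.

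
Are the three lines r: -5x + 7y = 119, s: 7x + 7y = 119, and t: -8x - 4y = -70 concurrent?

No

Lines aᵢx + bᵢy = cᵢ with pairwise distinct directions are concurrent exactly when det[aᵢ bᵢ cᵢ] = 0.
Here the determinant is 168.
Nonzero, so no common point exists.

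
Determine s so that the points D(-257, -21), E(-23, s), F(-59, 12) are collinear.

Collinearity: (E − D) must be parallel to (F − D) = (198, 33).
Cross-multiplying the components: (s − (-21))·(198) = (234)·(33).
Solving gives s = 18.

18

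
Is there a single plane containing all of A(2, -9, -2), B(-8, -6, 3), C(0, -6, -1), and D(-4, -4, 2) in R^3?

No

The four points are coplanar iff the 3×3 determinant with rows AB, AC, AD is zero.
Rows: (-10, 3, 5), (-2, 3, 1), (-6, 5, 4).
Expanding along the first row: (-10)(7) − (3)(-2) + (5)(8) = -24.
Nonzero ⇒ not coplanar.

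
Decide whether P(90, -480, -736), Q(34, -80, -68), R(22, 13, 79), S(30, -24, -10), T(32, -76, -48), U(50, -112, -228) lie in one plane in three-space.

No

The plane through P, Q, R has normal n = PQ × PR = (-3324, 216, -408) and equation n·X = -102552.
Checking the remaining points: n·S = -100824, n·T = -103200, n·U = -97368.
Since n·S = -100824 ≠ -102552, S is off the plane and the points are not all coplanar.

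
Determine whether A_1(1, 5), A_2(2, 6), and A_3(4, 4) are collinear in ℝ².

No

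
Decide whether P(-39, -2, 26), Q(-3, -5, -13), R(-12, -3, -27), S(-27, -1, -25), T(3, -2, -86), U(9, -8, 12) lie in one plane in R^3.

Yes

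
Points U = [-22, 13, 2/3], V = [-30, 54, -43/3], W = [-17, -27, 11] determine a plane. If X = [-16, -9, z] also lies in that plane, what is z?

34/3

The plane through U, V, W has equation −(529/3)x + (23/3)y + 115z = 12167/3.
Substituting X: (115)z + (8257/3) = 12167/3, so z = 34/3.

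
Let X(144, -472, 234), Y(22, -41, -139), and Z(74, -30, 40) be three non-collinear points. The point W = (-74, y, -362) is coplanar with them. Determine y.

984

Coplanarity requires XY · (XZ × XW) = 0.
XY = (-122, 431, -373), XZ = (-70, 442, -194); the triple product is linear in y with coefficient 2442 and constant term -2402928.
Setting it to zero: y = 984.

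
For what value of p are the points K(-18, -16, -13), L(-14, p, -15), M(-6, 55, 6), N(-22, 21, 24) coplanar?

Normal to plane KMN: n = (1924, -520, 728); plane equation n·P = -35776.
Requiring n·L = -35776: (-520)p + (-37856) = -35776.
So p = -4.

-4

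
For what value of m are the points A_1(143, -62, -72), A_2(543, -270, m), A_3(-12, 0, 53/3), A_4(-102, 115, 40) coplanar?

Normal to plane A_1A_3A_4: n = (-8927, -13825/3, -12245); plane equation n·P = -327613/3.
Requiring n·A_2 = -327613/3: (-12245)m + (-3603111) = -327613/3.
So m = -856/3.

-856/3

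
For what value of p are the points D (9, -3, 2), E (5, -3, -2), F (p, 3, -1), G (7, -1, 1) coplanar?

Normal to plane DEG: n = (8, 4, -8); plane equation n·P = 44.
Requiring n·F = 44: (8)p + (20) = 44.
So p = 3.

3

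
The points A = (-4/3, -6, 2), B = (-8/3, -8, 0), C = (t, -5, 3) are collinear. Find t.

-2/3

Direction AB = (-4/3, -2, -2). From the y-coordinate of C, the parameter along the line is τ = (-5 − (-6))/(-2) = -1/2.
Then t = (-4/3) + (-1/2)·(-4/3) = -2/3.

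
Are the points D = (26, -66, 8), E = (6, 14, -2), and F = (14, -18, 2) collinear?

DE = (-20, 80, -10), DF = (-12, 48, -6).
DE × DF = (0, 0, 0).
The cross product vanishes, so the three points are collinear.

Yes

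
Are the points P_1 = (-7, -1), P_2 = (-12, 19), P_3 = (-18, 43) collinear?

Yes

P_1P_2 = (-5, 20), P_1P_3 = (-11, 44).
Twice the signed area of △P_1P_2P_3 is (-5)(44) − (20)(-11) = 0.
The triangle is degenerate (zero area), so the points are collinear.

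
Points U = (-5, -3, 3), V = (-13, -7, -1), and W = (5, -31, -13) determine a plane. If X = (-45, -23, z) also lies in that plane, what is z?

-17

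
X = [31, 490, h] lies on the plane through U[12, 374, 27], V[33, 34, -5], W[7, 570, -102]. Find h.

-505

Coplanarity requires UV · (UW × UX) = 0.
UV = (21, -340, -32), UW = (-5, 196, -129); the triple product is linear in h with coefficient 2416 and constant term 1220080.
Setting it to zero: h = -505.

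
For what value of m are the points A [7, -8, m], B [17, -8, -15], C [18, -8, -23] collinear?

Collinearity requires AB × AC = 0; each component is linear in m.
The y-component gives (-1)m + (65) = 0, so m = 65.
The remaining components then also vanish.

65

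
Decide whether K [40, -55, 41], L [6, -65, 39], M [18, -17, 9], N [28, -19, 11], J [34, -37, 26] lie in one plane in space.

No

The plane through K, L, M has normal n = KL × KM = (396, -1044, -1512) and equation n·P = 11268.
Checking the remaining points: n·N = 14292, n·J = 12780.
Since n·N = 14292 ≠ 11268, N is off the plane and the points are not all coplanar.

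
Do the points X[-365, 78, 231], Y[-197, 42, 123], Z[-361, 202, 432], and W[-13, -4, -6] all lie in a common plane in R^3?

Yes

With X as base: XY = (168, -36, -108), XZ = (4, 124, 201), XW = (352, -82, -237).
XZ × XW = (-12906, 71700, -43976).
XY · (XZ × XW) = 0.
The scalar triple product vanishes, so the four points are coplanar.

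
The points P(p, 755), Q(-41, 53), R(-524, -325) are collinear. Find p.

856

The three points are collinear iff det[PQ; PR] = 0.
This determinant is linear in p: (378)p + (-323568) = 0, so p = 856.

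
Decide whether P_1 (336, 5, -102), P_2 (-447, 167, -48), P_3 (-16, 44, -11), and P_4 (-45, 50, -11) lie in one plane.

The four points are coplanar iff the 3×3 determinant with rows P_1P_2, P_1P_3, P_1P_4 is zero.
Rows: (-783, 162, 54), (-352, 39, 91), (-381, 45, 91).
Expanding along the first row: (-783)(-546) − (162)(2639) + (54)(-981) = -52974.
Nonzero ⇒ not coplanar.

No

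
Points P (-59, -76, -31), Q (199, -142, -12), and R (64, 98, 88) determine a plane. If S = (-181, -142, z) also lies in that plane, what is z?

-92

Coplanarity requires PQ · (PR × PS) = 0.
PQ = (258, -66, 19), PR = (123, 174, 119); the triple product is linear in z with coefficient 53010 and constant term 4876920.
Setting it to zero: z = -92.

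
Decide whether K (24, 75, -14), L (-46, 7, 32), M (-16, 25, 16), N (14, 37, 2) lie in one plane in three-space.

Yes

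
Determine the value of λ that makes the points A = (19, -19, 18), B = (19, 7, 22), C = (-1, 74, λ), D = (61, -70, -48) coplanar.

60

Normal to plane ABD: n = (-1512, 168, -1092); plane equation n·P = -51576.
Requiring n·C = -51576: (-1092)λ + (13944) = -51576.
So λ = 60.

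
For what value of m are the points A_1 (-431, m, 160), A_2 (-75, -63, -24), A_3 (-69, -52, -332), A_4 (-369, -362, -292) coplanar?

Coplanarity ⇔ det[A_1A_2; A_1A_3; A_1A_4] = 0.
Expanding, this is linear in m: (-92160)m + (-39905280) = 0.
So m = -433.

-433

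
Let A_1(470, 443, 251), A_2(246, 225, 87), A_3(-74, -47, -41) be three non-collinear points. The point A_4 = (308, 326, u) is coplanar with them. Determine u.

242

A normal to the plane is n = A_1A_2 × A_1A_3 = (-16704, 23808, -8832).
A_4 lies in the plane iff n · A_1A_4 = 0.
This gives (-8832)u + (2137344) = 0, so u = 242.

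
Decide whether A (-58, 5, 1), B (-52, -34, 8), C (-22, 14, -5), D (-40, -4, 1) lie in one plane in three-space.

The four points are coplanar iff the 3×3 determinant with rows AB, AC, AD is zero.
Rows: (6, -39, 7), (36, 9, -6), (18, -9, 0).
Expanding along the first row: (6)(-54) − (-39)(108) + (7)(-486) = 486.
Nonzero ⇒ not coplanar.

No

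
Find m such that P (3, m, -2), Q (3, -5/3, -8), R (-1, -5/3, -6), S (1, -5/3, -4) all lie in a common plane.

-5/3

The points are coplanar iff PQ · (PR × PS) = 0.
Expanding, this is linear in m: (-12)m + (-20) = 0.
So m = -5/3.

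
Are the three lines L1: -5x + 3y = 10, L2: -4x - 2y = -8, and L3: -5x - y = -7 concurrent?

No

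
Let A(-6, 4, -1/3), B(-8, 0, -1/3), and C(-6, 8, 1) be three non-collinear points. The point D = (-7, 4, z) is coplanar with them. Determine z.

1/3

Coplanarity requires AB · (AC × AD) = 0.
AB = (-2, -4, 0), AC = (0, 4, 4/3); the triple product is linear in z with coefficient -8 and constant term 8/3.
Setting it to zero: z = 1/3.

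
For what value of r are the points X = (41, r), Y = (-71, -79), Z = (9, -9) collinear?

Collinearity: (X − Y) must be parallel to (Z − Y) = (80, 70).
Cross-multiplying the components: (r − (-79))·(80) = (112)·(70).
Solving gives r = 19.

19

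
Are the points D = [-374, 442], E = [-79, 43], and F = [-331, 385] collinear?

DE = (295, -399), DF = (43, -57).
det[DE; DF] = (295)(-57) − (-399)(43) = 342.
The determinant is nonzero, so they are not collinear.

No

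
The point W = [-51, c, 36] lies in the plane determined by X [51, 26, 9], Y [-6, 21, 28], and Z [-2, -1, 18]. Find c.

-1

The plane through X, Y, Z has equation 468x − 494y + 1274z = 22490.
Substituting W: (-494)c + (21996) = 22490, so c = -1.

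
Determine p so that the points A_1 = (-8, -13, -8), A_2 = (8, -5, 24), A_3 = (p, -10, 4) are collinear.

-2

Direction A_1A_2 = (16, 8, 32). From the y-coordinate of A_3, the parameter along the line is τ = (-10 − (-13))/8 = 3/8.
Then p = (-8) + 3/8·(16) = -2.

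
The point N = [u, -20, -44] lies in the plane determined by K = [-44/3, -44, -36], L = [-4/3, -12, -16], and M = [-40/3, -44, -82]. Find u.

A normal to the plane is n = KL × KM = (-1472, 640, -128/3).
N lies in the plane iff n · KN = 0.
This gives (-1472)u + (-5888) = 0, so u = -4.

-4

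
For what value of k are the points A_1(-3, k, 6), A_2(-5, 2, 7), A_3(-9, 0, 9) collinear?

3

Collinearity requires A_1A_2 × A_1A_3 = 0; each component is linear in k.
The x-component gives (-2)k + (6) = 0, so k = 3.
The remaining components then also vanish.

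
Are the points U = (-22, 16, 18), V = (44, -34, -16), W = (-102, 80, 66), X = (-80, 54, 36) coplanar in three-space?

With U as base: UV = (66, -50, -34), UW = (-80, 64, 48), UX = (-58, 38, 18).
UW × UX = (-672, -1344, 672).
UV · (UW × UX) = 0.
The scalar triple product vanishes, so the four points are coplanar.

Yes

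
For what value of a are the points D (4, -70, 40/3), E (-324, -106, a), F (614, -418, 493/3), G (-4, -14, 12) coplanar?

-212/3

Normal to plane DFG: n = (-7992, -1184/3, 31376); plane equation n·P = 1242016/3.
Requiring n·E = 1242016/3: (31376)a + (7893728/3) = 1242016/3.
So a = -212/3.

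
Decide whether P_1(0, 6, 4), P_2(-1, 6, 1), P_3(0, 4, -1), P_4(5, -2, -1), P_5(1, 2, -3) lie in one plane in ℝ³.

The plane through P_1, P_2, P_3 has normal n = P_1P_2 × P_1P_3 = (-6, -5, 2) and equation n·P = -22.
Checking the remaining points: n·P_4 = -22, n·P_5 = -22.
All equal -22, so all 5 points lie in one plane.

Yes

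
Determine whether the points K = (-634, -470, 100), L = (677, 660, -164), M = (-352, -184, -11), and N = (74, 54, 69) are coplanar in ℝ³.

No

With K as base: KL = (1311, 1130, -264), KM = (282, 286, -111), KN = (708, 524, -31).
KM × KN = (49298, -69846, -54720).
KL · (KM × KN) = 149778.
Since 149778 ≠ 0, the four points are not coplanar.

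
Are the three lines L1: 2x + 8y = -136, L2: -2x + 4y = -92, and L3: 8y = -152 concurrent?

The three lines meet at one point iff the augmented coefficient matrix [aᵢ bᵢ cᵢ] has rank < 3, i.e. its determinant vanishes.
Here the determinant is 0.
It vanishes, so the lines are concurrent at (8, -19).

Yes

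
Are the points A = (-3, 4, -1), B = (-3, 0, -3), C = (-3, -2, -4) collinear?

AB = (0, -4, -2), AC = (0, -6, -3).
AB × AC = (0, 0, 0).
The cross product vanishes, so the three points are collinear.

Yes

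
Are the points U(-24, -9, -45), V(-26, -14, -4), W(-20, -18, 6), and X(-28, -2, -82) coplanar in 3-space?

With U as base: UV = (-2, -5, 41), UW = (4, -9, 51), UX = (-4, 7, -37).
UW × UX = (-24, -56, -8).
UV · (UW × UX) = 0.
The scalar triple product vanishes, so the four points are coplanar.

Yes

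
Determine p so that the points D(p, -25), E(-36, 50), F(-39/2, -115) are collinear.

Collinearity: (D − E) must be parallel to (F − E) = (33/2, -165).
Cross-multiplying the components: (p − (-36))·(-165) = (-75)·(33/2).
Solving gives p = -57/2.

-57/2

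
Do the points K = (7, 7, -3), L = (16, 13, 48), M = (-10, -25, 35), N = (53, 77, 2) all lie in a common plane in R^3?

Yes

With K as base: KL = (9, 6, 51), KM = (-17, -32, 38), KN = (46, 70, 5).
KM × KN = (-2820, 1833, 282).
KL · (KM × KN) = 0.
The scalar triple product vanishes, so the four points are coplanar.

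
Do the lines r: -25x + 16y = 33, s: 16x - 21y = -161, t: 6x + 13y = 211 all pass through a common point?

Yes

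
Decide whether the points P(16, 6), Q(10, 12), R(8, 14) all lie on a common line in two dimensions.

Yes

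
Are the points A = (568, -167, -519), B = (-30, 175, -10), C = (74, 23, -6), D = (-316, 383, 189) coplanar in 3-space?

With A as base: AB = (-598, 342, 509), AC = (-494, 190, 513), AD = (-884, 550, 708).
AC × AD = (-147630, -103740, -103740).
AB · (AC × AD) = 0.
The scalar triple product vanishes, so the four points are coplanar.

Yes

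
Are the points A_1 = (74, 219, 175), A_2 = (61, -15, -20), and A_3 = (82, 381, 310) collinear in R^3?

A_1A_2 = (-13, -234, -195), A_1A_3 = (8, 162, 135).
A_1A_2 × A_1A_3 = (0, 195, -234).
The cross product is nonzero, so the points do not lie on one line.

No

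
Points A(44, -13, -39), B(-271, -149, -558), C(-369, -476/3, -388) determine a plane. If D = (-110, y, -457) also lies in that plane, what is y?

The plane through A, B, C has equation −28137x + 104412y − 10283z = -2194347.
Substituting D: (104412)y + (7794401) = -2194347, so y = -287/3.

-287/3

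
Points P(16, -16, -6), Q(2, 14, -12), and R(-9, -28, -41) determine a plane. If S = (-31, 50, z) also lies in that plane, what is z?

-39

Coplanarity requires PQ · (PR × PS) = 0.
PQ = (-14, 30, -6), PR = (-25, -12, -35); the triple product is linear in z with coefficient 918 and constant term 35802.
Setting it to zero: z = -39.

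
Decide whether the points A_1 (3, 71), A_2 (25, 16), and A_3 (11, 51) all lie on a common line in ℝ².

Yes

A_1A_2 = (22, -55), A_1A_3 = (8, -20).
det[A_1A_2; A_1A_3] = (22)(-20) − (-55)(8) = 0.
The determinant is zero, so the points are collinear.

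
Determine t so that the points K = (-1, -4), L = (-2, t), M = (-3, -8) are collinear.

-6

Collinearity: (L − K) must be parallel to (M − K) = (-2, -4).
Cross-multiplying the components: (t − (-4))·(-2) = (-1)·(-4).
Solving gives t = -6.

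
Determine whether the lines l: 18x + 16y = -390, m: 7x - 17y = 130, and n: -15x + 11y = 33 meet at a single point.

No

Intersecting l and m: solving the 2×2 system gives (x, y) = (-2275/209, -2535/209).
Substitute into n: (-15)(-2275/209) + (11)(-2535/209) = 6240/209.
But n requires 33 ≠ 6240/209, so the three lines have no common point.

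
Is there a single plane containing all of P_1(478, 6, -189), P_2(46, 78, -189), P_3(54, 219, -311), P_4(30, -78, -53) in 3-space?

A normal to the plane through P_1, P_2, P_3 is n = P_1P_2 × P_1P_3 = (-8784, -52704, -61488).
The plane has equation n·P = 7106256. For P_4: n·P_4 = 7106256.
Equal, so P_4 lies in the plane and all four are coplanar.

Yes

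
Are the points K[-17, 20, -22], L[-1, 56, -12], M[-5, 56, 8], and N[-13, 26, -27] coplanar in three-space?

A normal to the plane through K, L, M is n = KL × KM = (720, -360, 144).
The plane has equation n·P = -22608. For N: n·N = -22608.
Equal, so N lies in the plane and all four are coplanar.

Yes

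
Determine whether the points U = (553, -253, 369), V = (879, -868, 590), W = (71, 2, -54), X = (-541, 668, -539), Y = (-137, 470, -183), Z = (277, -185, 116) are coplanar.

No

The plane through U, V, W has normal n = UV × UW = (203790, 31376, -213300) and equation n·P = 26050042.
Checking the remaining points: n·X = 25677478, n·Y = 25861390, n·Z = 25902470.
Since n·X = 25677478 ≠ 26050042, X is off the plane and the points are not all coplanar.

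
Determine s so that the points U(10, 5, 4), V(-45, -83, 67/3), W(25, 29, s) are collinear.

-1

Direction UV = (-55, -88, 55/3). From the x-coordinate of W, the parameter along the line is τ = (25 − 10)/(-55) = -3/11.
Then s = 4 + (-3/11)·(55/3) = -1.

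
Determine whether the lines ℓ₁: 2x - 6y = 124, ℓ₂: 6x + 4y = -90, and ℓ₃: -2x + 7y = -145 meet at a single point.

Yes

Intersecting ℓ₁ and ℓ₂: solving the 2×2 system gives (x, y) = (-1, -21).
Substitute into ℓ₃: (-2)(-1) + (7)(-21) = -145.
This equals -145, so (-1, -21) lies on all three lines and they are concurrent.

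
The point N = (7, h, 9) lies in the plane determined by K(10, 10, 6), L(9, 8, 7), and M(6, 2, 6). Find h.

Coplanarity requires KL · (KM × KN) = 0.
KL = (-1, -2, 1), KM = (-4, -8, 0); the triple product is linear in h with coefficient -4 and constant term 16.
Setting it to zero: h = 4.

4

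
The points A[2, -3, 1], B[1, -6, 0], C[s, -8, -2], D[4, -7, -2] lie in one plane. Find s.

Coplanarity ⇔ det[AB; AC; AD] = 0.
Expanding, this is linear in s: (-5)s + (15) = 0.
So s = 3.

3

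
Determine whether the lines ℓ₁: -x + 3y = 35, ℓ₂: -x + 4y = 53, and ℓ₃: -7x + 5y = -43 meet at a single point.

Yes

Intersecting ℓ₁ and ℓ₂: solving the 2×2 system gives (x, y) = (19, 18).
Substitute into ℓ₃: (-7)(19) + (5)(18) = -43.
This equals -43, so (19, 18) lies on all three lines and they are concurrent.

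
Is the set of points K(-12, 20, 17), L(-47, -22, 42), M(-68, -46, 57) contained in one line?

KL = (-35, -42, 25), KM = (-56, -66, 40).
Comparing components 2 and 3: (-42)(40) − (25)(-66) = -30 ≠ 0, so KL and KM are not parallel and the points are not collinear.

No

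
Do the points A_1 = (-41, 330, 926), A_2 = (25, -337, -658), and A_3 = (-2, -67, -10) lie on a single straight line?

A_1A_2 = (66, -667, -1584), A_1A_3 = (39, -397, -936).
A_1A_2 × A_1A_3 = (-4536, 0, -189).
The cross product is nonzero, so the points do not lie on one line.

No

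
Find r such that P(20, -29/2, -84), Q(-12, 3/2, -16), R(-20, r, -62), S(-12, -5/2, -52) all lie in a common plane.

Coplanarity ⇔ det[PQ; PR; PS] = 0.
Expanding, this is linear in r: (1152)r + (1728) = 0.
So r = -3/2.

-3/2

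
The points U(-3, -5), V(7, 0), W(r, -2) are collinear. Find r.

3

The three points are collinear iff det[UV; UW] = 0.
This determinant is linear in r: (-5)r + (15) = 0, so r = 3.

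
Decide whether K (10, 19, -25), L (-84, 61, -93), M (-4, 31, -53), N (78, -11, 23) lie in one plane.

Yes

A normal to the plane through K, L, M is n = KL × KM = (-360, -1680, -540).
The plane has equation n·P = -22020. For N: n·N = -22020.
Equal, so N lies in the plane and all four are coplanar.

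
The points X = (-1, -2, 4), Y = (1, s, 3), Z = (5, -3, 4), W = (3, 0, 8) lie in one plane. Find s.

-3

Normal to plane XZW: n = (-4, -24, 16); plane equation n·P = 116.
Requiring n·Y = 116: (-24)s + (44) = 116.
So s = -3.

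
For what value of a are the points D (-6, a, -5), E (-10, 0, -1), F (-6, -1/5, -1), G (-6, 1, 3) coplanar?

Coplanarity ⇔ det[DE; DF; DG] = 0.
Expanding, this is linear in a: (16)a + (112/5) = 0.
So a = -7/5.

-7/5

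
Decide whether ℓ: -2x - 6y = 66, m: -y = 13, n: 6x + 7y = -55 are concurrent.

Lines aᵢx + bᵢy = cᵢ with pairwise distinct directions are concurrent exactly when det[aᵢ bᵢ cᵢ] = 0.
Here the determinant is 0.
It vanishes, so the lines are concurrent at (6, -13).

Yes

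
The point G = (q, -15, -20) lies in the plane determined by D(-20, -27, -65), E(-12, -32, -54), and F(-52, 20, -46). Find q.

-14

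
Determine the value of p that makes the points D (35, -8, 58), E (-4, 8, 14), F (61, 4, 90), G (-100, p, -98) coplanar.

16

Coplanarity ⇔ det[DE; DF; DG] = 0.
Expanding, this is linear in p: (104)p + (-1664) = 0.
So p = 16.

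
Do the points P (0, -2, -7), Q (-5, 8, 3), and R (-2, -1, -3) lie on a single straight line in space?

PQ = (-5, 10, 10), PR = (-2, 1, 4).
PQ × PR = (30, 0, 15).
The cross product is nonzero, so the points do not lie on one line.

No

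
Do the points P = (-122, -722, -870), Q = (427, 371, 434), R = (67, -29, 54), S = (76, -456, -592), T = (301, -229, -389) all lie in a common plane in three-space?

The plane through P, Q, R has normal n = PQ × PR = (106260, -260820, 173880) and equation n·X = 24072720.
Checking the remaining points: n·S = 24072720, n·T = 24072720.
All equal 24072720, so all 5 points lie in one plane.

Yes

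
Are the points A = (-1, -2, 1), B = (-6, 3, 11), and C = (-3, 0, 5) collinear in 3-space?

AB = (-5, 5, 10), AC = (-2, 2, 4).
Each component of AC is 2/5 times the corresponding component of AB, so AC = 2/5·AB and the points are collinear.

Yes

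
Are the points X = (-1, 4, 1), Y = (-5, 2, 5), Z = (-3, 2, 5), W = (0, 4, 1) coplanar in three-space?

The four points are coplanar iff the 3×3 determinant with rows XY, XZ, XW is zero.
Rows: (-4, -2, 4), (-2, -2, 4), (1, 0, 0).
Expanding along the first row: (-4)(0) − (-2)(-4) + (4)(2) = 0.
Zero determinant ⇒ coplanar.

Yes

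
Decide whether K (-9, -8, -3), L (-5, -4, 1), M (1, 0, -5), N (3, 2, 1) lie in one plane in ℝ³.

The four points are coplanar iff the 3×3 determinant with rows KL, KM, KN is zero.
Rows: (4, 4, 4), (10, 8, -2), (12, 10, 4).
Expanding along the first row: (4)(52) − (4)(64) + (4)(4) = -32.
Nonzero ⇒ not coplanar.

No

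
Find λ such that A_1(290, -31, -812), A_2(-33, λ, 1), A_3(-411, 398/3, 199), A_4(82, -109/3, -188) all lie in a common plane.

The points are coplanar iff A_1A_2 · (A_1A_3 × A_1A_4) = 0.
Expanding, this is linear in λ: (227136)λ + (3028480) = 0.
So λ = -40/3.

-40/3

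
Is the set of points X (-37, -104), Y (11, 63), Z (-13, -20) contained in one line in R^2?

XY = (48, 167), XZ = (24, 84).
If collinear, XZ would be a scalar multiple of XY. But (48)·(84) ≠ (167)·(24) (difference 24), so they are not parallel; the points are not collinear.

No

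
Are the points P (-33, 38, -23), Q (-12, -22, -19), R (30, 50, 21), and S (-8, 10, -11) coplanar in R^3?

The four points are coplanar iff the 3×3 determinant with rows PQ, PR, PS is zero.
Rows: (21, -60, 4), (63, 12, 44), (25, -28, 12).
Expanding along the first row: (21)(1376) − (-60)(-344) + (4)(-2064) = 0.
Zero determinant ⇒ coplanar.

Yes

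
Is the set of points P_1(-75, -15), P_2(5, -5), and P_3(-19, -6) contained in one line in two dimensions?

No

P_1P_2 = (80, 10), P_1P_3 = (56, 9).
det[P_1P_2; P_1P_3] = (80)(9) − (10)(56) = 160.
The determinant is nonzero, so they are not collinear.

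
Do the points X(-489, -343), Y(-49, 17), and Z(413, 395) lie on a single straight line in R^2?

XY = (440, 360), XZ = (902, 738).
det[XY; XZ] = (440)(738) − (360)(902) = 0.
The determinant is zero, so the points are collinear.

Yes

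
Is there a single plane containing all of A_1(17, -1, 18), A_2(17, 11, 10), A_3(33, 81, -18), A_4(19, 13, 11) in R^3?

Yes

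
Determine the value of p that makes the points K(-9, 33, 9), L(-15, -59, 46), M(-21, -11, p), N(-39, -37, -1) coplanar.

13

Coplanarity ⇔ det[KL; KM; KN] = 0.
Expanding, this is linear in p: (2340)p + (-30420) = 0.
So p = 13.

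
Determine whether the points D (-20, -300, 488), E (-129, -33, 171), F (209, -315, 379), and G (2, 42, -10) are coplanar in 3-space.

Yes

The four points are coplanar iff the 3×3 determinant with rows DE, DF, DG is zero.
Rows: (-109, 267, -317), (229, -15, -109), (22, 342, -498).
Expanding along the first row: (-109)(44748) − (267)(-111644) + (-317)(78648) = 0.
Zero determinant ⇒ coplanar.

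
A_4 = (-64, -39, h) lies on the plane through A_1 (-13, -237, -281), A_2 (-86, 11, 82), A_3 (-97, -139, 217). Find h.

-38

A normal to the plane is n = A_1A_2 × A_1A_3 = (87930, 5862, 13678).
A_4 lies in the plane iff n · A_1A_4 = 0.
This gives (13678)h + (519764) = 0, so h = -38.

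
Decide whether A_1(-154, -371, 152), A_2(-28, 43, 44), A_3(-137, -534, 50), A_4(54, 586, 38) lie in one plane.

No

The four points are coplanar iff the 3×3 determinant with rows A_1A_2, A_1A_3, A_1A_4 is zero.
Rows: (126, 414, -108), (17, -163, -102), (208, 957, -114).
Expanding along the first row: (126)(116196) − (414)(19278) + (-108)(50173) = 1240920.
Nonzero ⇒ not coplanar.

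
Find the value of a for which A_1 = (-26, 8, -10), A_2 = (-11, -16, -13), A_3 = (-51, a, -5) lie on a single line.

Direction A_1A_2 = (15, -24, -3). From the x-coordinate of A_3, the parameter along the line is τ = (-51 − (-26))/15 = -5/3.
Then a = 8 + (-5/3)·(-24) = 48.

48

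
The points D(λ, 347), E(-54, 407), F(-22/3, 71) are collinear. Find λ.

-137/3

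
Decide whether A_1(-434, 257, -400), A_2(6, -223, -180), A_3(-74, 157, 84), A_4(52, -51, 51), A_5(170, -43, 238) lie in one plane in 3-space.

The plane through A_1, A_2, A_3 has normal n = A_1A_2 × A_1A_3 = (-210320, -133760, 128800) and equation n·P = 5382560.
Checking the remaining points: n·A_4 = 2453920, n·A_5 = 651680.
Since n·A_4 = 2453920 ≠ 5382560, A_4 is off the plane and the points are not all coplanar.

No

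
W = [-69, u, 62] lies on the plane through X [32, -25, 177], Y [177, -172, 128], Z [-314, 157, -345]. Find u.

Coplanarity requires XY · (XZ × XW) = 0.
XY = (145, -147, -49), XZ = (-346, 182, -522); the triple product is linear in u with coefficient 92644 and constant term -3520472.
Setting it to zero: u = 38.

38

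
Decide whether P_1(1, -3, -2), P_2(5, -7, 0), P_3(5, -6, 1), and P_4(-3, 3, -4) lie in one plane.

With P_1 as base: P_1P_2 = (4, -4, 2), P_1P_3 = (4, -3, 3), P_1P_4 = (-4, 6, -2).
P_1P_3 × P_1P_4 = (-12, -4, 12).
P_1P_2 · (P_1P_3 × P_1P_4) = -8.
Since -8 ≠ 0, the four points are not coplanar.

No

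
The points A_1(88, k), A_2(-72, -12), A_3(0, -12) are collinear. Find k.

-12

The three points are collinear iff det[A_1A_2; A_1A_3] = 0.
This determinant is linear in k: (72)k + (864) = 0, so k = -12.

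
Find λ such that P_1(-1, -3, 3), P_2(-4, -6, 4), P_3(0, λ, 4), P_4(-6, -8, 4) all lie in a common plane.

Normal to plane P_1P_2P_4: n = (2, -2, 0); plane equation n·P = 4.
Requiring n·P_3 = 4: (-2)λ + (0) = 4.
So λ = -2.

-2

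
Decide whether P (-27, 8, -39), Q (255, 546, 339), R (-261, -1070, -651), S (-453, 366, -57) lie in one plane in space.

With P as base: PQ = (282, 538, 378), PR = (-234, -1078, -612), PS = (-426, 358, -18).
PR × PS = (238500, 256500, -543000).
PQ · (PR × PS) = 0.
The scalar triple product vanishes, so the four points are coplanar.

Yes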